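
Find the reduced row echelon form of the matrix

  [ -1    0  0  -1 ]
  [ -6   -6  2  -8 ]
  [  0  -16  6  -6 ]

Multiply ρ1 by -1.
  [  1    0  0   1 ]
  [ -6   -6  2  -8 ]
  [  0  -16  6  -6 ]
Add 6 times ρ1 to ρ2.
  [ 1    0  0   1 ]
  [ 0   -6  2  -2 ]
  [ 0  -16  6  -6 ]
Multiply ρ2 by -1/6.
  [ 1    0     0    1 ]
  [ 0    1  -1/3  1/3 ]
  [ 0  -16     6   -6 ]
Add 16 times ρ2 to ρ3.
  [ 1  0     0     1 ]
  [ 0  1  -1/3   1/3 ]
  [ 0  0   2/3  -2/3 ]
Multiply ρ3 by 3/2.
  [ 1  0     0    1 ]
  [ 0  1  -1/3  1/3 ]
  [ 0  0     1   -1 ]
Add 1/3 times ρ3 to ρ2.
  [ 1  0  0   1 ]
  [ 0  1  0   0 ]
  [ 0  0  1  -1 ]

[[1, 0, 0, 1], [0, 1, 0, 0], [0, 0, 1, -1]]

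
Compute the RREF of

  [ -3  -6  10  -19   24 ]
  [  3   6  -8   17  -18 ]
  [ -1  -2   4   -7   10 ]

[[1, 2, 0, 3, 2], [0, 0, 1, -1, 3], [0, 0, 0, 0, 0]]

ρ1 -> -1/3·ρ1
  [  1   2  -10/3  19/3   -8 ]
  [  3   6     -8    17  -18 ]
  [ -1  -2      4    -7   10 ]
ρ2 -> ρ2 − 3·ρ1
  [  1   2  -10/3  19/3  -8 ]
  [  0   0      2    -2   6 ]
  [ -1  -2      4    -7  10 ]
ρ3 -> ρ3 + ρ1
  [ 1  2  -10/3  19/3  -8 ]
  [ 0  0      2    -2   6 ]
  [ 0  0    2/3  -2/3   2 ]
ρ2 -> 1/2·ρ2
  [ 1  2  -10/3  19/3  -8 ]
  [ 0  0      1    -1   3 ]
  [ 0  0    2/3  -2/3   2 ]
ρ3 -> ρ3 − 2/3·ρ2
  [ 1  2  -10/3  19/3  -8 ]
  [ 0  0      1    -1   3 ]
  [ 0  0      0     0   0 ]
ρ1 -> ρ1 + 10/3·ρ2
  [ 1  2  0   3  2 ]
  [ 0  0  1  -1  3 ]
  [ 0  0  0   0  0 ]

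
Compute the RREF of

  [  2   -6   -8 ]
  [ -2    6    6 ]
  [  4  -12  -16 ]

ρ1 → 1/2·ρ1
  [  1   -3   -4 ]
  [ -2    6    6 ]
  [  4  -12  -16 ]
ρ2 → ρ2 + 2·ρ1
  [ 1   -3   -4 ]
  [ 0    0   -2 ]
  [ 4  -12  -16 ]
ρ3 → ρ3 − 4·ρ1
  [ 1  -3  -4 ]
  [ 0   0  -2 ]
  [ 0   0   0 ]
ρ2 → -1/2·ρ2
  [ 1  -3  -4 ]
  [ 0   0   1 ]
  [ 0   0   0 ]
ρ1 → ρ1 + 4·ρ2
  [ 1  -3  0 ]
  [ 0   0  1 ]
  [ 0   0  0 ]

[[1, -3, 0], [0, 0, 1], [0, 0, 0]]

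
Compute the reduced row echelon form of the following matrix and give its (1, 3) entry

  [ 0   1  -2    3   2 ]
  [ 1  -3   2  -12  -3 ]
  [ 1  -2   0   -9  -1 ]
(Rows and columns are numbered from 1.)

ρ1 <-> ρ2
  [ 1  -3   2  -12  -3 ]
  [ 0   1  -2    3   2 ]
  [ 1  -2   0   -9  -1 ]
ρ3 -> ρ3 − ρ1
  [ 1  -3   2  -12  -3 ]
  [ 0   1  -2    3   2 ]
  [ 0   1  -2    3   2 ]
ρ3 -> ρ3 − ρ2
  [ 1  -3   2  -12  -3 ]
  [ 0   1  -2    3   2 ]
  [ 0   0   0    0   0 ]
ρ1 -> ρ1 + 3·ρ2
  [ 1  0  -4  -3  3 ]
  [ 0  1  -2   3  2 ]
  [ 0  0   0   0  0 ]

-4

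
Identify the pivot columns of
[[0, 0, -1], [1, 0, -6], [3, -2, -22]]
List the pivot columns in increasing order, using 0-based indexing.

0, 1, 2

R1 ↔ R2
R3 ← R3 − 3·R1
R2 ↔ R3
R2 ← -1/2·R2
R3 ← -1·R3
R2 ← R2 − 2·R3
R1 ← R1 + 6·R3
Pivot columns are the columns containing a leading 1.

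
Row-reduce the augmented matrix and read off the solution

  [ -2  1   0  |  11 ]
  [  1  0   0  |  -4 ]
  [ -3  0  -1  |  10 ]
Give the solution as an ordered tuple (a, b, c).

R1 := -1/2·R1
  [  1  -1/2   0  |  -11/2 ]
  [  1     0   0  |     -4 ]
  [ -3     0  -1  |     10 ]
R2 := R2 − R1
  [  1  -1/2   0  |  -11/2 ]
  [  0   1/2   0  |    3/2 ]
  [ -3     0  -1  |     10 ]
R3 := R3 + 3·R1
  [ 1  -1/2   0  |  -11/2 ]
  [ 0   1/2   0  |    3/2 ]
  [ 0  -3/2  -1  |  -13/2 ]
R2 := 2·R2
  [ 1  -1/2   0  |  -11/2 ]
  [ 0     1   0  |      3 ]
  [ 0  -3/2  -1  |  -13/2 ]
R3 := R3 + 3/2·R2
  [ 1  -1/2   0  |  -11/2 ]
  [ 0     1   0  |      3 ]
  [ 0     0  -1  |     -2 ]
R3 := -1·R3
  [ 1  -1/2  0  |  -11/2 ]
  [ 0     1  0  |      3 ]
  [ 0     0  1  |      2 ]
R1 := R1 + 1/2·R2
  [ 1  0  0  |  -4 ]
  [ 0  1  0  |   3 ]
  [ 0  0  1  |   2 ]
Reading off the last column: a = -4, b = 3, c = 2.

(-4, 3, 2)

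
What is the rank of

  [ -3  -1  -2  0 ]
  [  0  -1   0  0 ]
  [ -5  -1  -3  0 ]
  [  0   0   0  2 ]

rank = 4

Multiply r1 by -1/3.
  [  1  1/3  2/3  0 ]
  [  0   -1    0  0 ]
  [ -5   -1   -3  0 ]
  [  0    0    0  2 ]
Add 5 times r1 to r3.
  [ 1  1/3  2/3  0 ]
  [ 0   -1    0  0 ]
  [ 0  2/3  1/3  0 ]
  [ 0    0    0  2 ]
Multiply r2 by -1.
  [ 1  1/3  2/3  0 ]
  [ 0    1    0  0 ]
  [ 0  2/3  1/3  0 ]
  [ 0    0    0  2 ]
Subtract 2/3 times r2 from r3.
  [ 1  1/3  2/3  0 ]
  [ 0    1    0  0 ]
  [ 0    0  1/3  0 ]
  [ 0    0    0  2 ]
Multiply r3 by 3.
  [ 1  1/3  2/3  0 ]
  [ 0    1    0  0 ]
  [ 0    0    1  0 ]
  [ 0    0    0  2 ]
Multiply r4 by 1/2.
  [ 1  1/3  2/3  0 ]
  [ 0    1    0  0 ]
  [ 0    0    1  0 ]
  [ 0    0    0  1 ]
Subtract 2/3 times r3 from r1.
  [ 1  1/3  0  0 ]
  [ 0    1  0  0 ]
  [ 0    0  1  0 ]
  [ 0    0  0  1 ]
Subtract 1/3 times r2 from r1.
  [ 1  0  0  0 ]
  [ 0  1  0  0 ]
  [ 0  0  1  0 ]
  [ 0  0  0  1 ]
The reduced form has 4 nonzero rows.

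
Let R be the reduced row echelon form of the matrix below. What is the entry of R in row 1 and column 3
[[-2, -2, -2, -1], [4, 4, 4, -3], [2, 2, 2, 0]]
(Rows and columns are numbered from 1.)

1

Multiply R1 by -1/2.
  [ 1  1  1  1/2 ]
  [ 4  4  4   -3 ]
  [ 2  2  2    0 ]
Subtract 4 times R1 from R2.
  [ 1  1  1  1/2 ]
  [ 0  0  0   -5 ]
  [ 2  2  2    0 ]
Subtract 2 times R1 from R3.
  [ 1  1  1  1/2 ]
  [ 0  0  0   -5 ]
  [ 0  0  0   -1 ]
Multiply R2 by -1/5.
  [ 1  1  1  1/2 ]
  [ 0  0  0    1 ]
  [ 0  0  0   -1 ]
Add R2 to R3.
  [ 1  1  1  1/2 ]
  [ 0  0  0    1 ]
  [ 0  0  0    0 ]
Subtract 1/2 times R2 from R1.
  [ 1  1  1  0 ]
  [ 0  0  0  1 ]
  [ 0  0  0  0 ]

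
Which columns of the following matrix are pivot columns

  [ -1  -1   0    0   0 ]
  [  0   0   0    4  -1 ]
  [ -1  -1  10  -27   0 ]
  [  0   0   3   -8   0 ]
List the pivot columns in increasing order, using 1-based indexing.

1, 3, 4, 5

R1 → -1·R1
  [  1   1   0    0   0 ]
  [  0   0   0    4  -1 ]
  [ -1  -1  10  -27   0 ]
  [  0   0   3   -8   0 ]
R3 → R3 + R1
  [ 1  1   0    0   0 ]
  [ 0  0   0    4  -1 ]
  [ 0  0  10  -27   0 ]
  [ 0  0   3   -8   0 ]
R2 <-> R3
  [ 1  1   0    0   0 ]
  [ 0  0  10  -27   0 ]
  [ 0  0   0    4  -1 ]
  [ 0  0   3   -8   0 ]
R2 → 1/10·R2
  [ 1  1  0       0   0 ]
  [ 0  0  1  -27/10   0 ]
  [ 0  0  0       4  -1 ]
  [ 0  0  3      -8   0 ]
R4 → R4 − 3·R2
  [ 1  1  0       0   0 ]
  [ 0  0  1  -27/10   0 ]
  [ 0  0  0       4  -1 ]
  [ 0  0  0    1/10   0 ]
R3 → 1/4·R3
  [ 1  1  0       0     0 ]
  [ 0  0  1  -27/10     0 ]
  [ 0  0  0       1  -1/4 ]
  [ 0  0  0    1/10     0 ]
R4 → R4 − 1/10·R3
  [ 1  1  0       0     0 ]
  [ 0  0  1  -27/10     0 ]
  [ 0  0  0       1  -1/4 ]
  [ 0  0  0       0  1/40 ]
R4 → 40·R4
  [ 1  1  0       0     0 ]
  [ 0  0  1  -27/10     0 ]
  [ 0  0  0       1  -1/4 ]
  [ 0  0  0       0     1 ]
R3 → R3 + 1/4·R4
  [ 1  1  0       0  0 ]
  [ 0  0  1  -27/10  0 ]
  [ 0  0  0       1  0 ]
  [ 0  0  0       0  1 ]
R2 → R2 + 27/10·R3
  [ 1  1  0  0  0 ]
  [ 0  0  1  0  0 ]
  [ 0  0  0  1  0 ]
  [ 0  0  0  0  1 ]
Pivot columns are the columns containing a leading 1.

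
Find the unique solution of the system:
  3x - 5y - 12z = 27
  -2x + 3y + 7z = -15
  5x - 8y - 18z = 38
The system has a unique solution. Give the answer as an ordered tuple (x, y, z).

(-2, 3, -4)

Form the augmented matrix and row-reduce:
  [  3  -5  -12  |   27 ]
  [ -2   3    7  |  -15 ]
  [  5  -8  -18  |   38 ]
Multiply r1 by 1/3.
  [  1  -5/3   -4  |    9 ]
  [ -2     3    7  |  -15 ]
  [  5    -8  -18  |   38 ]
Add 2 times r1 to r2.
  [ 1  -5/3   -4  |   9 ]
  [ 0  -1/3   -1  |   3 ]
  [ 5    -8  -18  |  38 ]
Subtract 5 times r1 from r3.
  [ 1  -5/3  -4  |   9 ]
  [ 0  -1/3  -1  |   3 ]
  [ 0   1/3   2  |  -7 ]
Multiply r2 by -3.
  [ 1  -5/3  -4  |   9 ]
  [ 0     1   3  |  -9 ]
  [ 0   1/3   2  |  -7 ]
Subtract 1/3 times r2 from r3.
  [ 1  -5/3  -4  |   9 ]
  [ 0     1   3  |  -9 ]
  [ 0     0   1  |  -4 ]
Subtract 3 times r3 from r2.
  [ 1  -5/3  -4  |   9 ]
  [ 0     1   0  |   3 ]
  [ 0     0   1  |  -4 ]
Add 4 times r3 to r1.
  [ 1  -5/3  0  |  -7 ]
  [ 0     1  0  |   3 ]
  [ 0     0  1  |  -4 ]
Add 5/3 times r2 to r1.
  [ 1  0  0  |  -2 ]
  [ 0  1  0  |   3 ]
  [ 0  0  1  |  -4 ]
Reading off the last column: x = -2, y = 3, z = -4.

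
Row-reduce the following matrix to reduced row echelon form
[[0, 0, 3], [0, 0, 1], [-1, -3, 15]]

Swap ρ1 and ρ3.
  [ -1  -3  15 ]
  [  0   0   1 ]
  [  0   0   3 ]
Multiply ρ1 by -1.
  [ 1  3  -15 ]
  [ 0  0    1 ]
  [ 0  0    3 ]
Subtract 3 times ρ2 from ρ3.
  [ 1  3  -15 ]
  [ 0  0    1 ]
  [ 0  0    0 ]
Add 15 times ρ2 to ρ1.
  [ 1  3  0 ]
  [ 0  0  1 ]
  [ 0  0  0 ]

[[1, 3, 0], [0, 0, 1], [0, 0, 0]]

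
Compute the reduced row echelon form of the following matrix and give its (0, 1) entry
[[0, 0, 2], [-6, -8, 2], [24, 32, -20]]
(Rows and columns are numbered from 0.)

R1 ↔ R2
  [ -6  -8    2 ]
  [  0   0    2 ]
  [ 24  32  -20 ]
R1 -> -1/6·R1
  [  1  4/3  -1/3 ]
  [  0    0     2 ]
  [ 24   32   -20 ]
R3 -> R3 − 24·R1
  [ 1  4/3  -1/3 ]
  [ 0    0     2 ]
  [ 0    0   -12 ]
R2 -> 1/2·R2
  [ 1  4/3  -1/3 ]
  [ 0    0     1 ]
  [ 0    0   -12 ]
R3 -> R3 + 12·R2
  [ 1  4/3  -1/3 ]
  [ 0    0     1 ]
  [ 0    0     0 ]
R1 -> R1 + 1/3·R2
  [ 1  4/3  0 ]
  [ 0    0  1 ]
  [ 0    0  0 ]

4/3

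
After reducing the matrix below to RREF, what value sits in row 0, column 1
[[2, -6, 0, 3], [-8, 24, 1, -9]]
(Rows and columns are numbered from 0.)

-3

ρ1 := 1/2·ρ1
ρ2 := ρ2 + 8·ρ1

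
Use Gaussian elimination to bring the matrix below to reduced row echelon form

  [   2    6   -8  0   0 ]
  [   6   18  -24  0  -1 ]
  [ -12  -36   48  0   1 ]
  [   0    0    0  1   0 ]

R1 := 1/2·R1
  [   1    3   -4  0   0 ]
  [   6   18  -24  0  -1 ]
  [ -12  -36   48  0   1 ]
  [   0    0    0  1   0 ]
R2 := R2 − 6·R1
  [   1    3  -4  0   0 ]
  [   0    0   0  0  -1 ]
  [ -12  -36  48  0   1 ]
  [   0    0   0  1   0 ]
R3 := R3 + 12·R1
  [ 1  3  -4  0   0 ]
  [ 0  0   0  0  -1 ]
  [ 0  0   0  0   1 ]
  [ 0  0   0  1   0 ]
R2 ↔ R4
  [ 1  3  -4  0   0 ]
  [ 0  0   0  1   0 ]
  [ 0  0   0  0   1 ]
  [ 0  0   0  0  -1 ]
R4 := R4 + R3
  [ 1  3  -4  0  0 ]
  [ 0  0   0  1  0 ]
  [ 0  0   0  0  1 ]
  [ 0  0   0  0  0 ]

[[1, 3, -4, 0, 0], [0, 0, 0, 1, 0], [0, 0, 0, 0, 1], [0, 0, 0, 0, 0]]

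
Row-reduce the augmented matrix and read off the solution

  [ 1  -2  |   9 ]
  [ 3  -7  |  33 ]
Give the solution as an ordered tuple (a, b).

R2 -> R2 − 3·R1
  [ 1  -2  |  9 ]
  [ 0  -1  |  6 ]
R2 -> -1·R2
  [ 1  -2  |   9 ]
  [ 0   1  |  -6 ]
R1 -> R1 + 2·R2
  [ 1  0  |  -3 ]
  [ 0  1  |  -6 ]
Reading off the last column: a = -3, b = -6.

(-3, -6)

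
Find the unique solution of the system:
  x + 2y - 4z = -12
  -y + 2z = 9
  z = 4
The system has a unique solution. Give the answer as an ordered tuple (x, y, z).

Form the augmented matrix and row-reduce:
  [ 1   2  -4  |  -12 ]
  [ 0  -1   2  |    9 ]
  [ 0   0   1  |    4 ]
R2 -> -1·R2
  [ 1  2  -4  |  -12 ]
  [ 0  1  -2  |   -9 ]
  [ 0  0   1  |    4 ]
R2 -> R2 + 2·R3
  [ 1  2  -4  |  -12 ]
  [ 0  1   0  |   -1 ]
  [ 0  0   1  |    4 ]
R1 -> R1 + 4·R3
  [ 1  2  0  |   4 ]
  [ 0  1  0  |  -1 ]
  [ 0  0  1  |   4 ]
R1 -> R1 − 2·R2
  [ 1  0  0  |   6 ]
  [ 0  1  0  |  -1 ]
  [ 0  0  1  |   4 ]
Reading off the last column: x = 6, y = -1, z = 4.

(6, -1, 4)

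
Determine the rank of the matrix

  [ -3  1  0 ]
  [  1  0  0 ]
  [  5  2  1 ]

r1 := -1/3·r1
  [ 1  -1/3  0 ]
  [ 1     0  0 ]
  [ 5     2  1 ]
r2 := r2 − r1
  [ 1  -1/3  0 ]
  [ 0   1/3  0 ]
  [ 5     2  1 ]
r3 := r3 − 5·r1
  [ 1  -1/3  0 ]
  [ 0   1/3  0 ]
  [ 0  11/3  1 ]
r2 := 3·r2
  [ 1  -1/3  0 ]
  [ 0     1  0 ]
  [ 0  11/3  1 ]
r3 := r3 − 11/3·r2
  [ 1  -1/3  0 ]
  [ 0     1  0 ]
  [ 0     0  1 ]
r1 := r1 + 1/3·r2
  [ 1  0  0 ]
  [ 0  1  0 ]
  [ 0  0  1 ]
The reduced form has 3 nonzero rows.

rank = 3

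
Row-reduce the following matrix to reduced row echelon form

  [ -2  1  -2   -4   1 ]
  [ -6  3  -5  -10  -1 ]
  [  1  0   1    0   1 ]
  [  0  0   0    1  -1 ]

[[1, 0, 0, 0, 3], [0, 1, 0, 0, -1], [0, 0, 1, 0, -2], [0, 0, 0, 1, -1]]

ρ1 -> -1/2·ρ1
  [  1  -1/2   1    2  -1/2 ]
  [ -6     3  -5  -10    -1 ]
  [  1     0   1    0     1 ]
  [  0     0   0    1    -1 ]
ρ2 -> ρ2 + 6·ρ1
  [ 1  -1/2  1  2  -1/2 ]
  [ 0     0  1  2    -4 ]
  [ 1     0  1  0     1 ]
  [ 0     0  0  1    -1 ]
ρ3 -> ρ3 − ρ1
  [ 1  -1/2  1   2  -1/2 ]
  [ 0     0  1   2    -4 ]
  [ 0   1/2  0  -2   3/2 ]
  [ 0     0  0   1    -1 ]
ρ2 <-> ρ3
  [ 1  -1/2  1   2  -1/2 ]
  [ 0   1/2  0  -2   3/2 ]
  [ 0     0  1   2    -4 ]
  [ 0     0  0   1    -1 ]
ρ2 -> 2·ρ2
  [ 1  -1/2  1   2  -1/2 ]
  [ 0     1  0  -4     3 ]
  [ 0     0  1   2    -4 ]
  [ 0     0  0   1    -1 ]
ρ3 -> ρ3 − 2·ρ4
  [ 1  -1/2  1   2  -1/2 ]
  [ 0     1  0  -4     3 ]
  [ 0     0  1   0    -2 ]
  [ 0     0  0   1    -1 ]
ρ2 -> ρ2 + 4·ρ4
  [ 1  -1/2  1  2  -1/2 ]
  [ 0     1  0  0    -1 ]
  [ 0     0  1  0    -2 ]
  [ 0     0  0  1    -1 ]
ρ1 -> ρ1 − 2·ρ4
  [ 1  -1/2  1  0  3/2 ]
  [ 0     1  0  0   -1 ]
  [ 0     0  1  0   -2 ]
  [ 0     0  0  1   -1 ]
ρ1 -> ρ1 − ρ3
  [ 1  -1/2  0  0  7/2 ]
  [ 0     1  0  0   -1 ]
  [ 0     0  1  0   -2 ]
  [ 0     0  0  1   -1 ]
ρ1 -> ρ1 + 1/2·ρ2
  [ 1  0  0  0   3 ]
  [ 0  1  0  0  -1 ]
  [ 0  0  1  0  -2 ]
  [ 0  0  0  1  -1 ]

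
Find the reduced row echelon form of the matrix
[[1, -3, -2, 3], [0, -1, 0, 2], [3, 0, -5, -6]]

ρ3 := ρ3 − 3·ρ1
ρ2 := -1·ρ2
ρ3 := ρ3 − 9·ρ2
ρ1 := ρ1 + 2·ρ3
ρ1 := ρ1 + 3·ρ2

[[1, 0, 0, 3], [0, 1, 0, -2], [0, 0, 1, 3]]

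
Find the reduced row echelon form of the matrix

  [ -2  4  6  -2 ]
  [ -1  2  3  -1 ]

[[1, -2, -3, 1], [0, 0, 0, 0]]

ρ1 -> -1/2·ρ1
  [  1  -2  -3   1 ]
  [ -1   2   3  -1 ]
ρ2 -> ρ2 + ρ1
  [ 1  -2  -3  1 ]
  [ 0   0   0  0 ]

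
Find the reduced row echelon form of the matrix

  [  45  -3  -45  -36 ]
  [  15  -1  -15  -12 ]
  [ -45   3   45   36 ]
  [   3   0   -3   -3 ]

Multiply R1 by 1/45.
  [   1  -1/15   -1  -4/5 ]
  [  15     -1  -15   -12 ]
  [ -45      3   45    36 ]
  [   3      0   -3    -3 ]
Subtract 15 times R1 from R2.
  [   1  -1/15  -1  -4/5 ]
  [   0      0   0     0 ]
  [ -45      3  45    36 ]
  [   3      0  -3    -3 ]
Add 45 times R1 to R3.
  [ 1  -1/15  -1  -4/5 ]
  [ 0      0   0     0 ]
  [ 0      0   0     0 ]
  [ 3      0  -3    -3 ]
Subtract 3 times R1 from R4.
  [ 1  -1/15  -1  -4/5 ]
  [ 0      0   0     0 ]
  [ 0      0   0     0 ]
  [ 0    1/5   0  -3/5 ]
Swap R2 and R4.
  [ 1  -1/15  -1  -4/5 ]
  [ 0    1/5   0  -3/5 ]
  [ 0      0   0     0 ]
  [ 0      0   0     0 ]
Multiply R2 by 5.
  [ 1  -1/15  -1  -4/5 ]
  [ 0      1   0    -3 ]
  [ 0      0   0     0 ]
  [ 0      0   0     0 ]
Add 1/15 times R2 to R1.
  [ 1  0  -1  -1 ]
  [ 0  1   0  -3 ]
  [ 0  0   0   0 ]
  [ 0  0   0   0 ]

[[1, 0, -1, -1], [0, 1, 0, -3], [0, 0, 0, 0], [0, 0, 0, 0]]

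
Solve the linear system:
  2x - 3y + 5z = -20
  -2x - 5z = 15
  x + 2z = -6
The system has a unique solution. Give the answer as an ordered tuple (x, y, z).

Form the augmented matrix and row-reduce:
  [  2  -3   5  |  -20 ]
  [ -2   0  -5  |   15 ]
  [  1   0   2  |   -6 ]
ρ1 → 1/2·ρ1
  [  1  -3/2  5/2  |  -10 ]
  [ -2     0   -5  |   15 ]
  [  1     0    2  |   -6 ]
ρ2 → ρ2 + 2·ρ1
  [ 1  -3/2  5/2  |  -10 ]
  [ 0    -3    0  |   -5 ]
  [ 1     0    2  |   -6 ]
ρ3 → ρ3 − ρ1
  [ 1  -3/2   5/2  |  -10 ]
  [ 0    -3     0  |   -5 ]
  [ 0   3/2  -1/2  |    4 ]
ρ2 → -1/3·ρ2
  [ 1  -3/2   5/2  |  -10 ]
  [ 0     1     0  |  5/3 ]
  [ 0   3/2  -1/2  |    4 ]
ρ3 → ρ3 − 3/2·ρ2
  [ 1  -3/2   5/2  |  -10 ]
  [ 0     1     0  |  5/3 ]
  [ 0     0  -1/2  |  3/2 ]
ρ3 → -2·ρ3
  [ 1  -3/2  5/2  |  -10 ]
  [ 0     1    0  |  5/3 ]
  [ 0     0    1  |   -3 ]
ρ1 → ρ1 − 5/2·ρ3
  [ 1  -3/2  0  |  -5/2 ]
  [ 0     1  0  |   5/3 ]
  [ 0     0  1  |    -3 ]
ρ1 → ρ1 + 3/2·ρ2
  [ 1  0  0  |    0 ]
  [ 0  1  0  |  5/3 ]
  [ 0  0  1  |   -3 ]
Reading off the last column: x = 0, y = 5/3, z = -3.

(0, 5/3, -3)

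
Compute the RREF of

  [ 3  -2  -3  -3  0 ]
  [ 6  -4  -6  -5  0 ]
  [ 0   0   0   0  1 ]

[[1, -2/3, -1, 0, 0], [0, 0, 0, 1, 0], [0, 0, 0, 0, 1]]

Multiply r1 by 1/3.
Subtract 6 times r1 from r2.
Add r2 to r1.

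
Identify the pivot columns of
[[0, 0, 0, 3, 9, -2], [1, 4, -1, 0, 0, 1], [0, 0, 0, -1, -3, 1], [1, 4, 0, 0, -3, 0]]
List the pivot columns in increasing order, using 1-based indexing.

R1 <-> R2
R4 → R4 − R1
R2 <-> R4
R3 → -1·R3
R4 → R4 − 3·R3
R3 → R3 + R4
R2 → R2 + R4
R1 → R1 − R4
R1 → R1 + R2
Pivot columns are the columns containing a leading 1.

1, 3, 4, 6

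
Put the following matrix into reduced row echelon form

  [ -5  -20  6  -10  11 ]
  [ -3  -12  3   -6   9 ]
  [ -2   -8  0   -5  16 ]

R1 ← -1/5·R1
  [  1    4  -6/5   2  -11/5 ]
  [ -3  -12     3  -6      9 ]
  [ -2   -8     0  -5     16 ]
R2 ← R2 + 3·R1
  [  1   4  -6/5   2  -11/5 ]
  [  0   0  -3/5   0   12/5 ]
  [ -2  -8     0  -5     16 ]
R3 ← R3 + 2·R1
  [ 1  4   -6/5   2  -11/5 ]
  [ 0  0   -3/5   0   12/5 ]
  [ 0  0  -12/5  -1   58/5 ]
R2 ← -5/3·R2
  [ 1  4   -6/5   2  -11/5 ]
  [ 0  0      1   0     -4 ]
  [ 0  0  -12/5  -1   58/5 ]
R3 ← R3 + 12/5·R2
  [ 1  4  -6/5   2  -11/5 ]
  [ 0  0     1   0     -4 ]
  [ 0  0     0  -1      2 ]
R3 ← -1·R3
  [ 1  4  -6/5  2  -11/5 ]
  [ 0  0     1  0     -4 ]
  [ 0  0     0  1     -2 ]
R1 ← R1 − 2·R3
  [ 1  4  -6/5  0  9/5 ]
  [ 0  0     1  0   -4 ]
  [ 0  0     0  1   -2 ]
R1 ← R1 + 6/5·R2
  [ 1  4  0  0  -3 ]
  [ 0  0  1  0  -4 ]
  [ 0  0  0  1  -2 ]

[[1, 4, 0, 0, -3], [0, 0, 1, 0, -4], [0, 0, 0, 1, -2]]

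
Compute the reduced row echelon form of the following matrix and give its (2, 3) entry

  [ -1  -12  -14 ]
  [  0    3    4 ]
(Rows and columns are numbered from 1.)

r1 := -1·r1
  [ 1  12  14 ]
  [ 0   3   4 ]
r2 := 1/3·r2
  [ 1  12   14 ]
  [ 0   1  4/3 ]
r1 := r1 − 12·r2
  [ 1  0   -2 ]
  [ 0  1  4/3 ]

4/3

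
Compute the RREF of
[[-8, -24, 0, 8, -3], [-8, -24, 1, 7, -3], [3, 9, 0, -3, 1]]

R1 → -1/8·R1
  [  1    3  0  -1  3/8 ]
  [ -8  -24  1   7   -3 ]
  [  3    9  0  -3    1 ]
R2 → R2 + 8·R1
  [ 1  3  0  -1  3/8 ]
  [ 0  0  1  -1    0 ]
  [ 3  9  0  -3    1 ]
R3 → R3 − 3·R1
  [ 1  3  0  -1   3/8 ]
  [ 0  0  1  -1     0 ]
  [ 0  0  0   0  -1/8 ]
R3 → -8·R3
  [ 1  3  0  -1  3/8 ]
  [ 0  0  1  -1    0 ]
  [ 0  0  0   0    1 ]
R1 → R1 − 3/8·R3
  [ 1  3  0  -1  0 ]
  [ 0  0  1  -1  0 ]
  [ 0  0  0   0  1 ]

[[1, 3, 0, -1, 0], [0, 0, 1, -1, 0], [0, 0, 0, 0, 1]]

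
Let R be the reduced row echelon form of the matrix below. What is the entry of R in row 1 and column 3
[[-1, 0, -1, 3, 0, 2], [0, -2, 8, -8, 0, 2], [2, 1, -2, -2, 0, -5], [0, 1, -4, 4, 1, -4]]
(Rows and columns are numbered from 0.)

4

R1 := -1·R1
  [ 1   0   1  -3  0  -2 ]
  [ 0  -2   8  -8  0   2 ]
  [ 2   1  -2  -2  0  -5 ]
  [ 0   1  -4   4  1  -4 ]
R3 := R3 − 2·R1
  [ 1   0   1  -3  0  -2 ]
  [ 0  -2   8  -8  0   2 ]
  [ 0   1  -4   4  0  -1 ]
  [ 0   1  -4   4  1  -4 ]
R2 := -1/2·R2
  [ 1  0   1  -3  0  -2 ]
  [ 0  1  -4   4  0  -1 ]
  [ 0  1  -4   4  0  -1 ]
  [ 0  1  -4   4  1  -4 ]
R3 := R3 − R2
  [ 1  0   1  -3  0  -2 ]
  [ 0  1  -4   4  0  -1 ]
  [ 0  0   0   0  0   0 ]
  [ 0  1  -4   4  1  -4 ]
R4 := R4 − R2
  [ 1  0   1  -3  0  -2 ]
  [ 0  1  -4   4  0  -1 ]
  [ 0  0   0   0  0   0 ]
  [ 0  0   0   0  1  -3 ]
R3 <=> R4
  [ 1  0   1  -3  0  -2 ]
  [ 0  1  -4   4  0  -1 ]
  [ 0  0   0   0  1  -3 ]
  [ 0  0   0   0  0   0 ]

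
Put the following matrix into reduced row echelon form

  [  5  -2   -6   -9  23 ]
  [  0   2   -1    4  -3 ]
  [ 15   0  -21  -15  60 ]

Multiply R1 by 1/5.
  [  1  -2/5  -6/5  -9/5  23/5 ]
  [  0     2    -1     4    -3 ]
  [ 15     0   -21   -15    60 ]
Subtract 15 times R1 from R3.
  [ 1  -2/5  -6/5  -9/5  23/5 ]
  [ 0     2    -1     4    -3 ]
  [ 0     6    -3    12    -9 ]
Multiply R2 by 1/2.
  [ 1  -2/5  -6/5  -9/5  23/5 ]
  [ 0     1  -1/2     2  -3/2 ]
  [ 0     6    -3    12    -9 ]
Subtract 6 times R2 from R3.
  [ 1  -2/5  -6/5  -9/5  23/5 ]
  [ 0     1  -1/2     2  -3/2 ]
  [ 0     0     0     0     0 ]
Add 2/5 times R2 to R1.
  [ 1  0  -7/5  -1     4 ]
  [ 0  1  -1/2   2  -3/2 ]
  [ 0  0     0   0     0 ]

[[1, 0, -7/5, -1, 4], [0, 1, -1/2, 2, -3/2], [0, 0, 0, 0, 0]]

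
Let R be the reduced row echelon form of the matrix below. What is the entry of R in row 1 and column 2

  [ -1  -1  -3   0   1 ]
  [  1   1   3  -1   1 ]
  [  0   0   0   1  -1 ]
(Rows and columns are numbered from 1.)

1

r1 → -1·r1
r2 → r2 − r1
r2 → -1·r2
r3 → r3 − r2
r2 → r2 + 2·r3
r1 → r1 + r3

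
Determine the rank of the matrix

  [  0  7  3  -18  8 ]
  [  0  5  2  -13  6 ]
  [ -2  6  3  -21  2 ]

r1 ↔ r3
  [ -2  6  3  -21  2 ]
  [  0  5  2  -13  6 ]
  [  0  7  3  -18  8 ]
r1 ← -1/2·r1
  [ 1  -3  -3/2  21/2  -1 ]
  [ 0   5     2   -13   6 ]
  [ 0   7     3   -18   8 ]
r2 ← 1/5·r2
  [ 1  -3  -3/2   21/2   -1 ]
  [ 0   1   2/5  -13/5  6/5 ]
  [ 0   7     3    -18    8 ]
r3 ← r3 − 7·r2
  [ 1  -3  -3/2   21/2    -1 ]
  [ 0   1   2/5  -13/5   6/5 ]
  [ 0   0   1/5    1/5  -2/5 ]
r3 ← 5·r3
  [ 1  -3  -3/2   21/2   -1 ]
  [ 0   1   2/5  -13/5  6/5 ]
  [ 0   0     1      1   -2 ]
r2 ← r2 − 2/5·r3
  [ 1  -3  -3/2  21/2  -1 ]
  [ 0   1     0    -3   2 ]
  [ 0   0     1     1  -2 ]
r1 ← r1 + 3/2·r3
  [ 1  -3  0  12  -4 ]
  [ 0   1  0  -3   2 ]
  [ 0   0  1   1  -2 ]
r1 ← r1 + 3·r2
  [ 1  0  0   3   2 ]
  [ 0  1  0  -3   2 ]
  [ 0  0  1   1  -2 ]
The reduced form has 3 nonzero rows.

rank = 3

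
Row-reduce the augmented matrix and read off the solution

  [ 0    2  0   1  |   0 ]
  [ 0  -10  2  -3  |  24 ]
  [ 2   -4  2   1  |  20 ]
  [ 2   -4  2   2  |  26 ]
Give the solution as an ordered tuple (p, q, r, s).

Swap R1 and R3.
  [ 2   -4  2   1  |  20 ]
  [ 0  -10  2  -3  |  24 ]
  [ 0    2  0   1  |   0 ]
  [ 2   -4  2   2  |  26 ]
Multiply R1 by 1/2.
  [ 1   -2  1  1/2  |  10 ]
  [ 0  -10  2   -3  |  24 ]
  [ 0    2  0    1  |   0 ]
  [ 2   -4  2    2  |  26 ]
Subtract 2 times R1 from R4.
  [ 1   -2  1  1/2  |  10 ]
  [ 0  -10  2   -3  |  24 ]
  [ 0    2  0    1  |   0 ]
  [ 0    0  0    1  |   6 ]
Multiply R2 by -1/10.
  [ 1  -2     1   1/2  |     10 ]
  [ 0   1  -1/5  3/10  |  -12/5 ]
  [ 0   2     0     1  |      0 ]
  [ 0   0     0     1  |      6 ]
Subtract 2 times R2 from R3.
  [ 1  -2     1   1/2  |     10 ]
  [ 0   1  -1/5  3/10  |  -12/5 ]
  [ 0   0   2/5   2/5  |   24/5 ]
  [ 0   0     0     1  |      6 ]
Multiply R3 by 5/2.
  [ 1  -2     1   1/2  |     10 ]
  [ 0   1  -1/5  3/10  |  -12/5 ]
  [ 0   0     1     1  |     12 ]
  [ 0   0     0     1  |      6 ]
Subtract R4 from R3.
  [ 1  -2     1   1/2  |     10 ]
  [ 0   1  -1/5  3/10  |  -12/5 ]
  [ 0   0     1     0  |      6 ]
  [ 0   0     0     1  |      6 ]
Subtract 3/10 times R4 from R2.
  [ 1  -2     1  1/2  |     10 ]
  [ 0   1  -1/5    0  |  -21/5 ]
  [ 0   0     1    0  |      6 ]
  [ 0   0     0    1  |      6 ]
Subtract 1/2 times R4 from R1.
  [ 1  -2     1  0  |      7 ]
  [ 0   1  -1/5  0  |  -21/5 ]
  [ 0   0     1  0  |      6 ]
  [ 0   0     0  1  |      6 ]
Add 1/5 times R3 to R2.
  [ 1  -2  1  0  |   7 ]
  [ 0   1  0  0  |  -3 ]
  [ 0   0  1  0  |   6 ]
  [ 0   0  0  1  |   6 ]
Subtract R3 from R1.
  [ 1  -2  0  0  |   1 ]
  [ 0   1  0  0  |  -3 ]
  [ 0   0  1  0  |   6 ]
  [ 0   0  0  1  |   6 ]
Add 2 times R2 to R1.
  [ 1  0  0  0  |  -5 ]
  [ 0  1  0  0  |  -3 ]
  [ 0  0  1  0  |   6 ]
  [ 0  0  0  1  |   6 ]
Reading off the last column: p = -5, q = -3, r = 6, s = 6.

(-5, -3, 6, 6)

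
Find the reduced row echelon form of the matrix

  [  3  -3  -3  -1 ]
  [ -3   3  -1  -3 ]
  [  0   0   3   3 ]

[[1, -1, 0, 2/3], [0, 0, 1, 1], [0, 0, 0, 0]]

R1 -> 1/3·R1
  [  1  -1  -1  -1/3 ]
  [ -3   3  -1    -3 ]
  [  0   0   3     3 ]
R2 -> R2 + 3·R1
  [ 1  -1  -1  -1/3 ]
  [ 0   0  -4    -4 ]
  [ 0   0   3     3 ]
R2 -> -1/4·R2
  [ 1  -1  -1  -1/3 ]
  [ 0   0   1     1 ]
  [ 0   0   3     3 ]
R3 -> R3 − 3·R2
  [ 1  -1  -1  -1/3 ]
  [ 0   0   1     1 ]
  [ 0   0   0     0 ]
R1 -> R1 + R2
  [ 1  -1  0  2/3 ]
  [ 0   0  1    1 ]
  [ 0   0  0    0 ]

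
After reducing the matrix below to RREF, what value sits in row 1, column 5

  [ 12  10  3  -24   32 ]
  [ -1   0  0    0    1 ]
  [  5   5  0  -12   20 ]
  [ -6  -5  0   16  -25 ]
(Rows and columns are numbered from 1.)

-1

r1 := 1/12·r1
  [  1  5/6  1/4   -2  8/3 ]
  [ -1    0    0    0    1 ]
  [  5    5    0  -12   20 ]
  [ -6   -5    0   16  -25 ]
r2 := r2 + r1
  [  1  5/6  1/4   -2   8/3 ]
  [  0  5/6  1/4   -2  11/3 ]
  [  5    5    0  -12    20 ]
  [ -6   -5    0   16   -25 ]
r3 := r3 − 5·r1
  [  1  5/6   1/4  -2   8/3 ]
  [  0  5/6   1/4  -2  11/3 ]
  [  0  5/6  -5/4  -2  20/3 ]
  [ -6   -5     0  16   -25 ]
r4 := r4 + 6·r1
  [ 1  5/6   1/4  -2   8/3 ]
  [ 0  5/6   1/4  -2  11/3 ]
  [ 0  5/6  -5/4  -2  20/3 ]
  [ 0    0   3/2   4    -9 ]
r2 := 6/5·r2
  [ 1  5/6   1/4     -2   8/3 ]
  [ 0    1  3/10  -12/5  22/5 ]
  [ 0  5/6  -5/4     -2  20/3 ]
  [ 0    0   3/2      4    -9 ]
r3 := r3 − 5/6·r2
  [ 1  5/6   1/4     -2   8/3 ]
  [ 0    1  3/10  -12/5  22/5 ]
  [ 0    0  -3/2      0     3 ]
  [ 0    0   3/2      4    -9 ]
r3 := -2/3·r3
  [ 1  5/6   1/4     -2   8/3 ]
  [ 0    1  3/10  -12/5  22/5 ]
  [ 0    0     1      0    -2 ]
  [ 0    0   3/2      4    -9 ]
r4 := r4 − 3/2·r3
  [ 1  5/6   1/4     -2   8/3 ]
  [ 0    1  3/10  -12/5  22/5 ]
  [ 0    0     1      0    -2 ]
  [ 0    0     0      4    -6 ]
r4 := 1/4·r4
  [ 1  5/6   1/4     -2   8/3 ]
  [ 0    1  3/10  -12/5  22/5 ]
  [ 0    0     1      0    -2 ]
  [ 0    0     0      1  -3/2 ]
r2 := r2 + 12/5·r4
  [ 1  5/6   1/4  -2   8/3 ]
  [ 0    1  3/10   0   4/5 ]
  [ 0    0     1   0    -2 ]
  [ 0    0     0   1  -3/2 ]
r1 := r1 + 2·r4
  [ 1  5/6   1/4  0  -1/3 ]
  [ 0    1  3/10  0   4/5 ]
  [ 0    0     1  0    -2 ]
  [ 0    0     0  1  -3/2 ]
r2 := r2 − 3/10·r3
  [ 1  5/6  1/4  0  -1/3 ]
  [ 0    1    0  0   7/5 ]
  [ 0    0    1  0    -2 ]
  [ 0    0    0  1  -3/2 ]
r1 := r1 − 1/4·r3
  [ 1  5/6  0  0   1/6 ]
  [ 0    1  0  0   7/5 ]
  [ 0    0  1  0    -2 ]
  [ 0    0  0  1  -3/2 ]
r1 := r1 − 5/6·r2
  [ 1  0  0  0    -1 ]
  [ 0  1  0  0   7/5 ]
  [ 0  0  1  0    -2 ]
  [ 0  0  0  1  -3/2 ]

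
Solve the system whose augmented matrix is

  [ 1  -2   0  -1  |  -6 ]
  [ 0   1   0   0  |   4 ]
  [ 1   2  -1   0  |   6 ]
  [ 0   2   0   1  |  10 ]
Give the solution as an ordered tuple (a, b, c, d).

(4, 4, 6, 2)

R3 ← R3 − R1
  [ 1  -2   0  -1  |  -6 ]
  [ 0   1   0   0  |   4 ]
  [ 0   4  -1   1  |  12 ]
  [ 0   2   0   1  |  10 ]
R3 ← R3 − 4·R2
  [ 1  -2   0  -1  |  -6 ]
  [ 0   1   0   0  |   4 ]
  [ 0   0  -1   1  |  -4 ]
  [ 0   2   0   1  |  10 ]
R4 ← R4 − 2·R2
  [ 1  -2   0  -1  |  -6 ]
  [ 0   1   0   0  |   4 ]
  [ 0   0  -1   1  |  -4 ]
  [ 0   0   0   1  |   2 ]
R3 ← -1·R3
  [ 1  -2  0  -1  |  -6 ]
  [ 0   1  0   0  |   4 ]
  [ 0   0  1  -1  |   4 ]
  [ 0   0  0   1  |   2 ]
R3 ← R3 + R4
  [ 1  -2  0  -1  |  -6 ]
  [ 0   1  0   0  |   4 ]
  [ 0   0  1   0  |   6 ]
  [ 0   0  0   1  |   2 ]
R1 ← R1 + R4
  [ 1  -2  0  0  |  -4 ]
  [ 0   1  0  0  |   4 ]
  [ 0   0  1  0  |   6 ]
  [ 0   0  0  1  |   2 ]
R1 ← R1 + 2·R2
  [ 1  0  0  0  |  4 ]
  [ 0  1  0  0  |  4 ]
  [ 0  0  1  0  |  6 ]
  [ 0  0  0  1  |  2 ]
Reading off the last column: a = 4, b = 4, c = 6, d = 2.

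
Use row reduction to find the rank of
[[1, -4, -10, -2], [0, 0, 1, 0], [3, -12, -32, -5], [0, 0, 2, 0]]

rank = 3

r3 → r3 − 3·r1
  [ 1  -4  -10  -2 ]
  [ 0   0    1   0 ]
  [ 0   0   -2   1 ]
  [ 0   0    2   0 ]
r3 → r3 + 2·r2
  [ 1  -4  -10  -2 ]
  [ 0   0    1   0 ]
  [ 0   0    0   1 ]
  [ 0   0    2   0 ]
r4 → r4 − 2·r2
  [ 1  -4  -10  -2 ]
  [ 0   0    1   0 ]
  [ 0   0    0   1 ]
  [ 0   0    0   0 ]
r1 → r1 + 2·r3
  [ 1  -4  -10  0 ]
  [ 0   0    1  0 ]
  [ 0   0    0  1 ]
  [ 0   0    0  0 ]
r1 → r1 + 10·r2
  [ 1  -4  0  0 ]
  [ 0   0  1  0 ]
  [ 0   0  0  1 ]
  [ 0   0  0  0 ]
The reduced form has 3 nonzero rows.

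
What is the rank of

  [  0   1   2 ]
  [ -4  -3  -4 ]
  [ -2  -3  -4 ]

rank = 3

ρ1 ↔ ρ2
  [ -4  -3  -4 ]
  [  0   1   2 ]
  [ -2  -3  -4 ]
ρ1 ← -1/4·ρ1
  [  1  3/4   1 ]
  [  0    1   2 ]
  [ -2   -3  -4 ]
ρ3 ← ρ3 + 2·ρ1
  [ 1   3/4   1 ]
  [ 0     1   2 ]
  [ 0  -3/2  -2 ]
ρ3 ← ρ3 + 3/2·ρ2
  [ 1  3/4  1 ]
  [ 0    1  2 ]
  [ 0    0  1 ]
ρ2 ← ρ2 − 2·ρ3
  [ 1  3/4  1 ]
  [ 0    1  0 ]
  [ 0    0  1 ]
ρ1 ← ρ1 − ρ3
  [ 1  3/4  0 ]
  [ 0    1  0 ]
  [ 0    0  1 ]
ρ1 ← ρ1 − 3/4·ρ2
  [ 1  0  0 ]
  [ 0  1  0 ]
  [ 0  0  1 ]
The reduced form has 3 nonzero rows.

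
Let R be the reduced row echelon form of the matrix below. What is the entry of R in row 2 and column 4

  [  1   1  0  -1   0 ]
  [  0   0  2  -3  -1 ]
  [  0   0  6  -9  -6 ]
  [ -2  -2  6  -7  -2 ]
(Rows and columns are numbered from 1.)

-3/2

R4 -> R4 + 2·R1
  [ 1  1  0  -1   0 ]
  [ 0  0  2  -3  -1 ]
  [ 0  0  6  -9  -6 ]
  [ 0  0  6  -9  -2 ]
R2 -> 1/2·R2
  [ 1  1  0    -1     0 ]
  [ 0  0  1  -3/2  -1/2 ]
  [ 0  0  6    -9    -6 ]
  [ 0  0  6    -9    -2 ]
R3 -> R3 − 6·R2
  [ 1  1  0    -1     0 ]
  [ 0  0  1  -3/2  -1/2 ]
  [ 0  0  0     0    -3 ]
  [ 0  0  6    -9    -2 ]
R4 -> R4 − 6·R2
  [ 1  1  0    -1     0 ]
  [ 0  0  1  -3/2  -1/2 ]
  [ 0  0  0     0    -3 ]
  [ 0  0  0     0     1 ]
R3 -> -1/3·R3
  [ 1  1  0    -1     0 ]
  [ 0  0  1  -3/2  -1/2 ]
  [ 0  0  0     0     1 ]
  [ 0  0  0     0     1 ]
R4 -> R4 − R3
  [ 1  1  0    -1     0 ]
  [ 0  0  1  -3/2  -1/2 ]
  [ 0  0  0     0     1 ]
  [ 0  0  0     0     0 ]
R2 -> R2 + 1/2·R3
  [ 1  1  0    -1  0 ]
  [ 0  0  1  -3/2  0 ]
  [ 0  0  0     0  1 ]
  [ 0  0  0     0  0 ]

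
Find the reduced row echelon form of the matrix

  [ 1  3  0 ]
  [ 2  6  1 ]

[[1, 3, 0], [0, 0, 1]]

R2 ← R2 − 2·R1
  [ 1  3  0 ]
  [ 0  0  1 ]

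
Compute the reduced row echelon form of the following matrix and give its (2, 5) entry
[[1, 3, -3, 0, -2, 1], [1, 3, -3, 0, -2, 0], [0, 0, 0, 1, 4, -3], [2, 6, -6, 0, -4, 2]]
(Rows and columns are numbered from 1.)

r2 -> r2 − r1
  [ 1  3  -3  0  -2   1 ]
  [ 0  0   0  0   0  -1 ]
  [ 0  0   0  1   4  -3 ]
  [ 2  6  -6  0  -4   2 ]
r4 -> r4 − 2·r1
  [ 1  3  -3  0  -2   1 ]
  [ 0  0   0  0   0  -1 ]
  [ 0  0   0  1   4  -3 ]
  [ 0  0   0  0   0   0 ]
r2 ↔ r3
  [ 1  3  -3  0  -2   1 ]
  [ 0  0   0  1   4  -3 ]
  [ 0  0   0  0   0  -1 ]
  [ 0  0   0  0   0   0 ]
r3 -> -1·r3
  [ 1  3  -3  0  -2   1 ]
  [ 0  0   0  1   4  -3 ]
  [ 0  0   0  0   0   1 ]
  [ 0  0   0  0   0   0 ]
r2 -> r2 + 3·r3
  [ 1  3  -3  0  -2  1 ]
  [ 0  0   0  1   4  0 ]
  [ 0  0   0  0   0  1 ]
  [ 0  0   0  0   0  0 ]
r1 -> r1 − r3
  [ 1  3  -3  0  -2  0 ]
  [ 0  0   0  1   4  0 ]
  [ 0  0   0  0   0  1 ]
  [ 0  0   0  0   0  0 ]

4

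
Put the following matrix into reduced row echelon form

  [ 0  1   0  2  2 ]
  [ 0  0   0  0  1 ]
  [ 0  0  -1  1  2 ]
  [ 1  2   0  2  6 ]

R1 ↔ R4
  [ 1  2   0  2  6 ]
  [ 0  0   0  0  1 ]
  [ 0  0  -1  1  2 ]
  [ 0  1   0  2  2 ]
R2 ↔ R4
  [ 1  2   0  2  6 ]
  [ 0  1   0  2  2 ]
  [ 0  0  -1  1  2 ]
  [ 0  0   0  0  1 ]
R3 -> -1·R3
  [ 1  2  0   2   6 ]
  [ 0  1  0   2   2 ]
  [ 0  0  1  -1  -2 ]
  [ 0  0  0   0   1 ]
R3 -> R3 + 2·R4
  [ 1  2  0   2  6 ]
  [ 0  1  0   2  2 ]
  [ 0  0  1  -1  0 ]
  [ 0  0  0   0  1 ]
R2 -> R2 − 2·R4
  [ 1  2  0   2  6 ]
  [ 0  1  0   2  0 ]
  [ 0  0  1  -1  0 ]
  [ 0  0  0   0  1 ]
R1 -> R1 − 6·R4
  [ 1  2  0   2  0 ]
  [ 0  1  0   2  0 ]
  [ 0  0  1  -1  0 ]
  [ 0  0  0   0  1 ]
R1 -> R1 − 2·R2
  [ 1  0  0  -2  0 ]
  [ 0  1  0   2  0 ]
  [ 0  0  1  -1  0 ]
  [ 0  0  0   0  1 ]

[[1, 0, 0, -2, 0], [0, 1, 0, 2, 0], [0, 0, 1, -1, 0], [0, 0, 0, 0, 1]]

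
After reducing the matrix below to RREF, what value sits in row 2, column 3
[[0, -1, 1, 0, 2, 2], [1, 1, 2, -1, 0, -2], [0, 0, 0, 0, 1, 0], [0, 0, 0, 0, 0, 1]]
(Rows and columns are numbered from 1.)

r1 <-> r2
  [ 1   1  2  -1  0  -2 ]
  [ 0  -1  1   0  2   2 ]
  [ 0   0  0   0  1   0 ]
  [ 0   0  0   0  0   1 ]
r2 ← -1·r2
  [ 1  1   2  -1   0  -2 ]
  [ 0  1  -1   0  -2  -2 ]
  [ 0  0   0   0   1   0 ]
  [ 0  0   0   0   0   1 ]
r2 ← r2 + 2·r4
  [ 1  1   2  -1   0  -2 ]
  [ 0  1  -1   0  -2   0 ]
  [ 0  0   0   0   1   0 ]
  [ 0  0   0   0   0   1 ]
r1 ← r1 + 2·r4
  [ 1  1   2  -1   0  0 ]
  [ 0  1  -1   0  -2  0 ]
  [ 0  0   0   0   1  0 ]
  [ 0  0   0   0   0  1 ]
r2 ← r2 + 2·r3
  [ 1  1   2  -1  0  0 ]
  [ 0  1  -1   0  0  0 ]
  [ 0  0   0   0  1  0 ]
  [ 0  0   0   0  0  1 ]
r1 ← r1 − r2
  [ 1  0   3  -1  0  0 ]
  [ 0  1  -1   0  0  0 ]
  [ 0  0   0   0  1  0 ]
  [ 0  0   0   0  0  1 ]

-1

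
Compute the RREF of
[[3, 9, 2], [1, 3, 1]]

[[1, 3, 0], [0, 0, 1]]

R1 ← 1/3·R1
  [ 1  3  2/3 ]
  [ 1  3    1 ]
R2 ← R2 − R1
  [ 1  3  2/3 ]
  [ 0  0  1/3 ]
R2 ← 3·R2
  [ 1  3  2/3 ]
  [ 0  0    1 ]
R1 ← R1 − 2/3·R2
  [ 1  3  0 ]
  [ 0  0  1 ]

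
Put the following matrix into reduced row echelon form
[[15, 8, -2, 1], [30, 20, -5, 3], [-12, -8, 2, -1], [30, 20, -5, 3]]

[[1, 0, 0, 0], [0, 1, -1/4, 0], [0, 0, 0, 1], [0, 0, 0, 0]]

ρ1 := 1/15·ρ1
ρ2 := ρ2 − 30·ρ1
ρ3 := ρ3 + 12·ρ1
ρ4 := ρ4 − 30·ρ1
ρ2 := 1/4·ρ2
ρ3 := ρ3 + 8/5·ρ2
ρ4 := ρ4 − 4·ρ2
ρ3 := 5·ρ3
ρ2 := ρ2 − 1/4·ρ3
ρ1 := ρ1 − 1/15·ρ3
ρ1 := ρ1 − 8/15·ρ2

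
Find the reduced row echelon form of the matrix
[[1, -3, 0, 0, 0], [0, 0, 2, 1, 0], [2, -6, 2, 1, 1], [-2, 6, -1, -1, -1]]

[[1, -3, 0, 0, 0], [0, 0, 1, 0, 0], [0, 0, 0, 1, 0], [0, 0, 0, 0, 1]]

Subtract 2 times R1 from R3.
  [  1  -3   0   0   0 ]
  [  0   0   2   1   0 ]
  [  0   0   2   1   1 ]
  [ -2   6  -1  -1  -1 ]
Add 2 times R1 to R4.
  [ 1  -3   0   0   0 ]
  [ 0   0   2   1   0 ]
  [ 0   0   2   1   1 ]
  [ 0   0  -1  -1  -1 ]
Multiply R2 by 1/2.
  [ 1  -3   0    0   0 ]
  [ 0   0   1  1/2   0 ]
  [ 0   0   2    1   1 ]
  [ 0   0  -1   -1  -1 ]
Subtract 2 times R2 from R3.
  [ 1  -3   0    0   0 ]
  [ 0   0   1  1/2   0 ]
  [ 0   0   0    0   1 ]
  [ 0   0  -1   -1  -1 ]
Add R2 to R4.
  [ 1  -3  0     0   0 ]
  [ 0   0  1   1/2   0 ]
  [ 0   0  0     0   1 ]
  [ 0   0  0  -1/2  -1 ]
Swap R3 and R4.
  [ 1  -3  0     0   0 ]
  [ 0   0  1   1/2   0 ]
  [ 0   0  0  -1/2  -1 ]
  [ 0   0  0     0   1 ]
Multiply R3 by -2.
  [ 1  -3  0    0  0 ]
  [ 0   0  1  1/2  0 ]
  [ 0   0  0    1  2 ]
  [ 0   0  0    0  1 ]
Subtract 2 times R4 from R3.
  [ 1  -3  0    0  0 ]
  [ 0   0  1  1/2  0 ]
  [ 0   0  0    1  0 ]
  [ 0   0  0    0  1 ]
Subtract 1/2 times R3 from R2.
  [ 1  -3  0  0  0 ]
  [ 0   0  1  0  0 ]
  [ 0   0  0  1  0 ]
  [ 0   0  0  0  1 ]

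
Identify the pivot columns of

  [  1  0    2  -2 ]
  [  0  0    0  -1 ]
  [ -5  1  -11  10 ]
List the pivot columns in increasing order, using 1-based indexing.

R3 ← R3 + 5·R1
  [ 1  0   2  -2 ]
  [ 0  0   0  -1 ]
  [ 0  1  -1   0 ]
R2 ↔ R3
  [ 1  0   2  -2 ]
  [ 0  1  -1   0 ]
  [ 0  0   0  -1 ]
R3 ← -1·R3
  [ 1  0   2  -2 ]
  [ 0  1  -1   0 ]
  [ 0  0   0   1 ]
R1 ← R1 + 2·R3
  [ 1  0   2  0 ]
  [ 0  1  -1  0 ]
  [ 0  0   0  1 ]
Pivot columns are the columns containing a leading 1.

1, 2, 4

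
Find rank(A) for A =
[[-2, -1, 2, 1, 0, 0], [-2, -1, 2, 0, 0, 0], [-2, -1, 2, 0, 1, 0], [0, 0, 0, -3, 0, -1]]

rank = 4

R1 ← -1/2·R1
  [  1  1/2  -1  -1/2  0   0 ]
  [ -2   -1   2     0  0   0 ]
  [ -2   -1   2     0  1   0 ]
  [  0    0   0    -3  0  -1 ]
R2 ← R2 + 2·R1
  [  1  1/2  -1  -1/2  0   0 ]
  [  0    0   0    -1  0   0 ]
  [ -2   -1   2     0  1   0 ]
  [  0    0   0    -3  0  -1 ]
R3 ← R3 + 2·R1
  [ 1  1/2  -1  -1/2  0   0 ]
  [ 0    0   0    -1  0   0 ]
  [ 0    0   0    -1  1   0 ]
  [ 0    0   0    -3  0  -1 ]
R2 ← -1·R2
  [ 1  1/2  -1  -1/2  0   0 ]
  [ 0    0   0     1  0   0 ]
  [ 0    0   0    -1  1   0 ]
  [ 0    0   0    -3  0  -1 ]
R3 ← R3 + R2
  [ 1  1/2  -1  -1/2  0   0 ]
  [ 0    0   0     1  0   0 ]
  [ 0    0   0     0  1   0 ]
  [ 0    0   0    -3  0  -1 ]
R4 ← R4 + 3·R2
  [ 1  1/2  -1  -1/2  0   0 ]
  [ 0    0   0     1  0   0 ]
  [ 0    0   0     0  1   0 ]
  [ 0    0   0     0  0  -1 ]
R4 ← -1·R4
  [ 1  1/2  -1  -1/2  0  0 ]
  [ 0    0   0     1  0  0 ]
  [ 0    0   0     0  1  0 ]
  [ 0    0   0     0  0  1 ]
R1 ← R1 + 1/2·R2
  [ 1  1/2  -1  0  0  0 ]
  [ 0    0   0  1  0  0 ]
  [ 0    0   0  0  1  0 ]
  [ 0    0   0  0  0  1 ]
The reduced form has 4 nonzero rows.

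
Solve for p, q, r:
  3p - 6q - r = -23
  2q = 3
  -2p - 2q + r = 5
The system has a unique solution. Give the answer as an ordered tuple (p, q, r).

(-6, 3/2, -4)

Form the augmented matrix and row-reduce:
  [  3  -6  -1  |  -23 ]
  [  0   2   0  |    3 ]
  [ -2  -2   1  |    5 ]
r1 → 1/3·r1
  [  1  -2  -1/3  |  -23/3 ]
  [  0   2     0  |      3 ]
  [ -2  -2     1  |      5 ]
r3 → r3 + 2·r1
  [ 1  -2  -1/3  |  -23/3 ]
  [ 0   2     0  |      3 ]
  [ 0  -6   1/3  |  -31/3 ]
r2 → 1/2·r2
  [ 1  -2  -1/3  |  -23/3 ]
  [ 0   1     0  |    3/2 ]
  [ 0  -6   1/3  |  -31/3 ]
r3 → r3 + 6·r2
  [ 1  -2  -1/3  |  -23/3 ]
  [ 0   1     0  |    3/2 ]
  [ 0   0   1/3  |   -4/3 ]
r3 → 3·r3
  [ 1  -2  -1/3  |  -23/3 ]
  [ 0   1     0  |    3/2 ]
  [ 0   0     1  |     -4 ]
r1 → r1 + 1/3·r3
  [ 1  -2  0  |   -9 ]
  [ 0   1  0  |  3/2 ]
  [ 0   0  1  |   -4 ]
r1 → r1 + 2·r2
  [ 1  0  0  |   -6 ]
  [ 0  1  0  |  3/2 ]
  [ 0  0  1  |   -4 ]
Reading off the last column: p = -6, q = 3/2, r = -4.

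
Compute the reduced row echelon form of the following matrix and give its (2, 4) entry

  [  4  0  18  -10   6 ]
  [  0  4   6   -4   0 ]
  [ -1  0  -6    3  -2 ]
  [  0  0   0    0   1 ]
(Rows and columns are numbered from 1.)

-1/2

r1 ← 1/4·r1
  [  1  0  9/2  -5/2  3/2 ]
  [  0  4    6    -4    0 ]
  [ -1  0   -6     3   -2 ]
  [  0  0    0     0    1 ]
r3 ← r3 + r1
  [ 1  0   9/2  -5/2   3/2 ]
  [ 0  4     6    -4     0 ]
  [ 0  0  -3/2   1/2  -1/2 ]
  [ 0  0     0     0     1 ]
r2 ← 1/4·r2
  [ 1  0   9/2  -5/2   3/2 ]
  [ 0  1   3/2    -1     0 ]
  [ 0  0  -3/2   1/2  -1/2 ]
  [ 0  0     0     0     1 ]
r3 ← -2/3·r3
  [ 1  0  9/2  -5/2  3/2 ]
  [ 0  1  3/2    -1    0 ]
  [ 0  0    1  -1/3  1/3 ]
  [ 0  0    0     0    1 ]
r3 ← r3 − 1/3·r4
  [ 1  0  9/2  -5/2  3/2 ]
  [ 0  1  3/2    -1    0 ]
  [ 0  0    1  -1/3    0 ]
  [ 0  0    0     0    1 ]
r1 ← r1 − 3/2·r4
  [ 1  0  9/2  -5/2  0 ]
  [ 0  1  3/2    -1  0 ]
  [ 0  0    1  -1/3  0 ]
  [ 0  0    0     0  1 ]
r2 ← r2 − 3/2·r3
  [ 1  0  9/2  -5/2  0 ]
  [ 0  1    0  -1/2  0 ]
  [ 0  0    1  -1/3  0 ]
  [ 0  0    0     0  1 ]
r1 ← r1 − 9/2·r3
  [ 1  0  0    -1  0 ]
  [ 0  1  0  -1/2  0 ]
  [ 0  0  1  -1/3  0 ]
  [ 0  0  0     0  1 ]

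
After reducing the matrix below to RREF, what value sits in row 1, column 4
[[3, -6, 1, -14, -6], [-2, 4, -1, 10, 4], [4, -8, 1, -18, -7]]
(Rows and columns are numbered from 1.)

-4

R1 ← 1/3·R1
  [  1  -2  1/3  -14/3  -2 ]
  [ -2   4   -1     10   4 ]
  [  4  -8    1    -18  -7 ]
R2 ← R2 + 2·R1
  [ 1  -2   1/3  -14/3  -2 ]
  [ 0   0  -1/3    2/3   0 ]
  [ 4  -8     1    -18  -7 ]
R3 ← R3 − 4·R1
  [ 1  -2   1/3  -14/3  -2 ]
  [ 0   0  -1/3    2/3   0 ]
  [ 0   0  -1/3    2/3   1 ]
R2 ← -3·R2
  [ 1  -2   1/3  -14/3  -2 ]
  [ 0   0     1     -2   0 ]
  [ 0   0  -1/3    2/3   1 ]
R3 ← R3 + 1/3·R2
  [ 1  -2  1/3  -14/3  -2 ]
  [ 0   0    1     -2   0 ]
  [ 0   0    0      0   1 ]
R1 ← R1 + 2·R3
  [ 1  -2  1/3  -14/3  0 ]
  [ 0   0    1     -2  0 ]
  [ 0   0    0      0  1 ]
R1 ← R1 − 1/3·R2
  [ 1  -2  0  -4  0 ]
  [ 0   0  1  -2  0 ]
  [ 0   0  0   0  1 ]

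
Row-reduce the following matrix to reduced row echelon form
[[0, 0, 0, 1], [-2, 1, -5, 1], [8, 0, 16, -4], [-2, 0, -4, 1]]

[[1, 0, 2, 0], [0, 1, -1, 0], [0, 0, 0, 1], [0, 0, 0, 0]]

Swap r1 and r2.
  [ -2  1  -5   1 ]
  [  0  0   0   1 ]
  [  8  0  16  -4 ]
  [ -2  0  -4   1 ]
Multiply r1 by -1/2.
  [  1  -1/2  5/2  -1/2 ]
  [  0     0    0     1 ]
  [  8     0   16    -4 ]
  [ -2     0   -4     1 ]
Subtract 8 times r1 from r3.
  [  1  -1/2  5/2  -1/2 ]
  [  0     0    0     1 ]
  [  0     4   -4     0 ]
  [ -2     0   -4     1 ]
Add 2 times r1 to r4.
  [ 1  -1/2  5/2  -1/2 ]
  [ 0     0    0     1 ]
  [ 0     4   -4     0 ]
  [ 0    -1    1     0 ]
Swap r2 and r3.
  [ 1  -1/2  5/2  -1/2 ]
  [ 0     4   -4     0 ]
  [ 0     0    0     1 ]
  [ 0    -1    1     0 ]
Multiply r2 by 1/4.
  [ 1  -1/2  5/2  -1/2 ]
  [ 0     1   -1     0 ]
  [ 0     0    0     1 ]
  [ 0    -1    1     0 ]
Add r2 to r4.
  [ 1  -1/2  5/2  -1/2 ]
  [ 0     1   -1     0 ]
  [ 0     0    0     1 ]
  [ 0     0    0     0 ]
Add 1/2 times r3 to r1.
  [ 1  -1/2  5/2  0 ]
  [ 0     1   -1  0 ]
  [ 0     0    0  1 ]
  [ 0     0    0  0 ]
Add 1/2 times r2 to r1.
  [ 1  0   2  0 ]
  [ 0  1  -1  0 ]
  [ 0  0   0  1 ]
  [ 0  0   0  0 ]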